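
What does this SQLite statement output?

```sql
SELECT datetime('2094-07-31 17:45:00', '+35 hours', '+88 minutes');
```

2094-08-02 06:13:00

+35 hours from 2094-07-31 17:45:00 is 2094-08-02 04:45:00 (crosses midnight).
88 minutes = 1h 28m; +88 minutes from 2094-08-02 04:45:00 is 2094-08-02 06:13:00.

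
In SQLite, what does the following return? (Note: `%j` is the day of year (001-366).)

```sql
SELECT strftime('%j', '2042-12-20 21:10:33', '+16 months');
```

111

First apply '+16 months': 2042-12-20 21:10:33 → 2044-04-20 21:10:33.
Day-of-year for 2044-04-20: days since 2044-01-01 inclusive = 111, zero-padded to 111.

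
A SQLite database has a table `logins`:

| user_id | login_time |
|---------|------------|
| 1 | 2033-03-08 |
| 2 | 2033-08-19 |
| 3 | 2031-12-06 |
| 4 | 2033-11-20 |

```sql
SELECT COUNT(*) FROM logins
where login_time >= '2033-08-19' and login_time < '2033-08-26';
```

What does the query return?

1

Rows in [2033-08-19, 2033-08-26): 2033-08-19 → 1 row.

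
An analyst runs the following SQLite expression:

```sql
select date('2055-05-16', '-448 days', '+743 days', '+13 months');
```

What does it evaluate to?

Applying '-448 days' to 2055-05-16: counting 448 days back gives 2054-02-22.
Applying '+743 days' to 2054-02-22: counting 743 days forward gives 2056-03-06.
Adding +13 months to 2056-03-06 gives 2057-04-06.

2057-04-06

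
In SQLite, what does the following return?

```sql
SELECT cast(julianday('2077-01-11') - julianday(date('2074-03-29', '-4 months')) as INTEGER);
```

1139

Adding -4 months to 2074-03-29 gives 2073-11-29.
1 day remains in November 2073 after the 29th (30 − 29).
Full months from December 2073 through December 2076 contribute their day counts.
Then 11 days into January 2077.
Total: 1 + 31 + 31 + 28 + 31 + 30 + 31 + 30 + 31 + 31 + 30 + 31 + 30 + 31 + 31 + 28 + 31 + 30 + 31 + 30 + 31 + 31 + 30 + 31 + 30 + 31 + 31 + 29 + 31 + 30 + 31 + 30 + 31 + 31 + 30 + 31 + 30 + 31 + 11 = 1139.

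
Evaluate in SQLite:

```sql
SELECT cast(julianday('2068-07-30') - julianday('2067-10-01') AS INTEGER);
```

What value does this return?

30 days remain in October 2067 after the 1st (31 − 1).
Full months from November 2067 through June 2068 contribute their day counts.
Then 30 days into July 2068.
Total: 30 + 30 + 31 + 31 + 29 + 31 + 30 + 31 + 30 + 30 = 303.

303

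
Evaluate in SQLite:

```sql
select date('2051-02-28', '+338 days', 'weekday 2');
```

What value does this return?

2052-02-06

Applying '+338 days' to 2051-02-28: counting 338 days forward gives 2052-02-01.
`weekday 2` advances to the next Tuesday; 2052-02-01 is a Thursday, so it moves forward to 2052-02-06.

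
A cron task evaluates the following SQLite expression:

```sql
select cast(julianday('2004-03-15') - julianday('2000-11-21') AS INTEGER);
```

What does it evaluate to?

1210

9 days remain in November 2000 after the 21st (30 − 21).
Full months from December 2000 through February 2004 contribute their day counts.
Then 15 days into March 2004.
Total: 9 + 31 + 31 + 28 + 31 + 30 + 31 + 30 + 31 + 31 + 30 + 31 + 30 + 31 + 31 + 28 + 31 + 30 + 31 + 30 + 31 + 31 + 30 + 31 + 30 + 31 + 31 + 28 + 31 + 30 + 31 + 30 + 31 + 31 + 30 + 31 + 30 + 31 + 31 + 29 + 15 = 1210.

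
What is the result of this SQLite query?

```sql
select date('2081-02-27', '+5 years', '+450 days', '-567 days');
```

Adding +5 years to 2081-02-27 gives 2086-02-27.
Applying '+450 days' to 2086-02-27: counting 450 days forward gives 2087-05-23.
Applying '-567 days' to 2087-05-23: counting 567 days back gives 2085-11-02.

2085-11-02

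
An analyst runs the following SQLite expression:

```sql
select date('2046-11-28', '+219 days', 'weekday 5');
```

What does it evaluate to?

2047-07-05

Applying '+219 days' to 2046-11-28: counting 219 days forward gives 2047-07-05.
`weekday 5` advances to the next Friday; 2047-07-05 is already a Friday, so it stays at 2047-07-05.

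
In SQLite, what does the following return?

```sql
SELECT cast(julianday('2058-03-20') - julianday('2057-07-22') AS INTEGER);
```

241

9 days remain in July 2057 after the 22nd (31 − 22).
Full months from August 2057 through February 2058 contribute their day counts.
Then 20 days into March 2058.
Total: 9 + 31 + 30 + 31 + 30 + 31 + 31 + 28 + 20 = 241.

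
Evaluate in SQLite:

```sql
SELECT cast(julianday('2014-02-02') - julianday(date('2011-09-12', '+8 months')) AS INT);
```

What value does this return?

Adding +8 months to 2011-09-12 gives 2012-05-12.
19 days remain in May 2012 after the 12th (31 − 12).
Full months from June 2012 through January 2014 contribute their day counts.
Then 2 days into February 2014.
Total: 19 + 30 + 31 + 31 + 30 + 31 + 30 + 31 + 31 + 28 + 31 + 30 + 31 + 30 + 31 + 31 + 30 + 31 + 30 + 31 + 31 + 2 = 631.

631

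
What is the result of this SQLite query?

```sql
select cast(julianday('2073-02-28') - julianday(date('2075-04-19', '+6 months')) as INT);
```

Adding +6 months to 2075-04-19 gives 2075-10-19.
0 days remain in February 2073 after the 28th (28 − 28).
Full months from March 2073 through September 2075 contribute their day counts.
Then 19 days into October 2075.
Total: 0 + 31 + 30 + 31 + 30 + 31 + 31 + 30 + 31 + 30 + 31 + 31 + 28 + 31 + 30 + 31 + 30 + 31 + 31 + 30 + 31 + 30 + 31 + 31 + 28 + 31 + 30 + 31 + 30 + 31 + 31 + 30 + 19 = 963.
The subtraction is earlier − later, so the result is −963 → -963.

-963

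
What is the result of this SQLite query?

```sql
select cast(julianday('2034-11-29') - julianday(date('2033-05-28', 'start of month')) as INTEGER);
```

`start of month` rewinds 2033-05-28 to 2033-05-01.
30 days remain in May 2033 after the 1st (31 − 1).
Full months from June 2033 through October 2034 contribute their day counts.
Then 29 days into November 2034.
Total: 30 + 30 + 31 + 31 + 30 + 31 + 30 + 31 + 31 + 28 + 31 + 30 + 31 + 30 + 31 + 31 + 30 + 31 + 29 = 577.

577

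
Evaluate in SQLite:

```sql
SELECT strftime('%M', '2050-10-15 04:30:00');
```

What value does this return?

30

`%M` extracts the 2-digit minute: 30.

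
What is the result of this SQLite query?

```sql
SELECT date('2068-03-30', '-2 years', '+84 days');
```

2066-06-22

Adding -2 years to 2068-03-30 gives 2066-03-30.
Applying '+84 days' to 2066-03-30: counting 84 days forward gives 2066-06-22.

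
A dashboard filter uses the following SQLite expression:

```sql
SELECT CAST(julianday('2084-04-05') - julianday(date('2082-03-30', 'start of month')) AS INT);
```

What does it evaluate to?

`start of month` rewinds 2082-03-30 to 2082-03-01.
30 days remain in March 2082 after the 1st (31 − 1).
Full months from April 2082 through March 2084 contribute their day counts.
Then 5 days into April 2084.
Total: 30 + 30 + 31 + 30 + 31 + 31 + 30 + 31 + 30 + 31 + 31 + 28 + 31 + 30 + 31 + 30 + 31 + 31 + 30 + 31 + 30 + 31 + 31 + 29 + 31 + 5 = 766.

766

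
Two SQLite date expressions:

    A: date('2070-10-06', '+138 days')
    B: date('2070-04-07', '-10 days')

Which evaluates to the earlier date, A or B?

B

A = 2071-02-21.
B = 2070-03-28.
B is earlier.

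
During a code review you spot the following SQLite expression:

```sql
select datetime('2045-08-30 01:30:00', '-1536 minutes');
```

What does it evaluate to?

1536 minutes = 25h 36m; -1536 minutes from 2045-08-30 01:30:00 is 2045-08-28 23:54:00 (crosses midnight).

2045-08-28 23:54:00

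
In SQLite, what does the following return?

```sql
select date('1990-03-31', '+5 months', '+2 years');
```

Adding +5 months to 1990-03-31 gives 1990-08-31.
Adding +2 years to 1990-08-31 gives 1992-08-31.

1992-08-31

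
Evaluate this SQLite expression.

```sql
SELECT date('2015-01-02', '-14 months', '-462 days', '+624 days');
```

2014-04-13

Adding -14 months to 2015-01-02 gives 2013-11-02.
Applying '-462 days' to 2013-11-02: counting 462 days back gives 2012-07-28.
Applying '+624 days' to 2012-07-28: counting 624 days forward gives 2014-04-13.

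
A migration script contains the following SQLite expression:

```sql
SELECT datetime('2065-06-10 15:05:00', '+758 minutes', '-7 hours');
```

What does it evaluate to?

758 minutes = 12h 38m; +758 minutes from 2065-06-10 15:05:00 is 2065-06-11 03:43:00 (crosses midnight).
-7 hours from 2065-06-11 03:43:00 is 2065-06-10 20:43:00 (crosses midnight).

2065-06-10 20:43:00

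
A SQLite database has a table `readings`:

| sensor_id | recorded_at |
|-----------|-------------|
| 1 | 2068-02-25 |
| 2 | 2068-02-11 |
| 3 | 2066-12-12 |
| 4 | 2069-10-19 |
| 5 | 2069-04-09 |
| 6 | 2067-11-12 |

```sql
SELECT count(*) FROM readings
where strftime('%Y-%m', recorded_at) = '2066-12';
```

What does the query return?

1

Rows with year-month 2066-12: 2066-12-12 → 1.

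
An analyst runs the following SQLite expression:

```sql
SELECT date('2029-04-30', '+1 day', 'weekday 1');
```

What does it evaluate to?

April 2029 has 30 days; 0 remain after the 30th, so 1 days reach 2029-05-01.
`weekday 1` advances to the next Monday; 2029-05-01 is a Tuesday, so it moves forward to 2029-05-07.

2029-05-07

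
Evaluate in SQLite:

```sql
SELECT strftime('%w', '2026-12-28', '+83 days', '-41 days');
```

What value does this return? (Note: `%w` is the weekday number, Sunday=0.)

First apply '+83 days', '-41 days': 2026-12-28 → 2027-02-08.
2027-02-08 is a Monday; with Sunday=0 that is 1.

1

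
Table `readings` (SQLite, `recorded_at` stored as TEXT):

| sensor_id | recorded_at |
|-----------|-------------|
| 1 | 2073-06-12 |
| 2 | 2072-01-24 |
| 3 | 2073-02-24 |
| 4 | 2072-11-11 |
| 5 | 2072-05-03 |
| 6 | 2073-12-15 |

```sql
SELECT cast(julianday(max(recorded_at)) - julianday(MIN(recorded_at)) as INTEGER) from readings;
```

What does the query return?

691

MIN = 2072-01-24, MAX = 2073-12-15.
7 days remain in January 2072 after the 24th (31 − 24).
Full months from February 2072 through November 2073 contribute their day counts.
Then 15 days into December 2073.
Total: 7 + 29 + 31 + 30 + 31 + 30 + 31 + 31 + 30 + 31 + 30 + 31 + 31 + 28 + 31 + 30 + 31 + 30 + 31 + 31 + 30 + 31 + 30 + 15 = 691.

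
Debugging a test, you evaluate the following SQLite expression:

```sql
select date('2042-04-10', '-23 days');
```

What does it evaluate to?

2042-03-18

Going back 10 days from 2042-04-10 reaches 2042-03-31 (last day of March, 31 days).
Going back 13 days within March lands on 2042-03-18.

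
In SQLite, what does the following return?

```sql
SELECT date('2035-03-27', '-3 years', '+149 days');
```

2032-08-23

Adding -3 years to 2035-03-27 gives 2032-03-27.
Applying '+149 days' to 2032-03-27: counting 149 days forward gives 2032-08-23.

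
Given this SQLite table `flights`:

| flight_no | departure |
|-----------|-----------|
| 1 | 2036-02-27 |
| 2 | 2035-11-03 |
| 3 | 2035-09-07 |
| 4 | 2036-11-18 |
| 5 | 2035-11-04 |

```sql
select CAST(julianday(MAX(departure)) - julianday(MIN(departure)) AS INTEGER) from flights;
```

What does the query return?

MIN = 2035-09-07, MAX = 2036-11-18.
23 days remain in September 2035 after the 7th (30 − 7).
Full months from October 2035 through October 2036 contribute their day counts.
Then 18 days into November 2036.
Total: 23 + 31 + 30 + 31 + 31 + 29 + 31 + 30 + 31 + 30 + 31 + 31 + 30 + 31 + 18 = 438.

438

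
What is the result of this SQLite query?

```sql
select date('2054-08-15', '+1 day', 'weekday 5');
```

2054-08-21

Advancing 1 more day within August lands on 2054-08-16.
`weekday 5` advances to the next Friday; 2054-08-16 is a Sunday, so it moves forward to 2054-08-21.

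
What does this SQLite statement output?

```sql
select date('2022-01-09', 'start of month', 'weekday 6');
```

2022-01-01

`start of month` rewinds 2022-01-09 to 2022-01-01.
`weekday 6` advances to the next Saturday; 2022-01-01 is already a Saturday, so it stays at 2022-01-01.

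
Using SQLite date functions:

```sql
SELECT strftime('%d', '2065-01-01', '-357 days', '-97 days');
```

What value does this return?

05

First apply '-357 days', '-97 days': 2065-01-01 → 2063-10-05.
`%d` extracts the 2-digit day of month: 05.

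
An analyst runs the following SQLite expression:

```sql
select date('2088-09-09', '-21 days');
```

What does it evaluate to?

Going back 9 days from 2088-09-09 reaches 2088-08-31 (last day of August, 31 days).
Going back 12 days within August lands on 2088-08-19.

2088-08-19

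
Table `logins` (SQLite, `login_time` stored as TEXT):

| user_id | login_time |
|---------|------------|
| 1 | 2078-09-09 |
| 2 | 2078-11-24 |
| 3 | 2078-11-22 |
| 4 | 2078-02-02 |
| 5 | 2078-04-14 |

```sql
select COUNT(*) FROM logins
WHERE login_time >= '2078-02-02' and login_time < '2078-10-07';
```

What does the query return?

3

Rows in [2078-02-02, 2078-10-07): 2078-09-09, 2078-02-02, 2078-04-14 → 3 rows.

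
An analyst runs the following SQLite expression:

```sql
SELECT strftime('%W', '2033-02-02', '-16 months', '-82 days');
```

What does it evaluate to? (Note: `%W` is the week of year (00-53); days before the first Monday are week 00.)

27

First apply '-16 months', '-82 days': 2033-02-02 → 2031-07-12.
2031-07-12 is a Saturday. SQLite's %W counts Mondays since the year started; the result is 27.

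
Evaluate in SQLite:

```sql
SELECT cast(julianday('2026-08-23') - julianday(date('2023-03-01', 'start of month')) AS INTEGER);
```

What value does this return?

1271

`start of month` rewinds 2023-03-01 to 2023-03-01.
30 days remain in March 2023 after the 1st (31 − 1).
Full months from April 2023 through July 2026 contribute their day counts.
Then 23 days into August 2026.
Total: 30 + 30 + 31 + 30 + 31 + 31 + 30 + 31 + 30 + 31 + 31 + 29 + 31 + 30 + 31 + 30 + 31 + 31 + 30 + 31 + 30 + 31 + 31 + 28 + 31 + 30 + 31 + 30 + 31 + 31 + 30 + 31 + 30 + 31 + 31 + 28 + 31 + 30 + 31 + 30 + 31 + 23 = 1271.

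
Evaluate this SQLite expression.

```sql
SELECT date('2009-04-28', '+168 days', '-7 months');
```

Applying '+168 days' to 2009-04-28: counting 168 days forward gives 2009-10-13.
Adding -7 months to 2009-10-13 gives 2009-03-13.

2009-03-13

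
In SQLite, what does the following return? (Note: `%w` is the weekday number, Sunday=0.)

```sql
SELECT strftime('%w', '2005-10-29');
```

6

2005-10-29 is a Saturday; with Sunday=0 that is 6.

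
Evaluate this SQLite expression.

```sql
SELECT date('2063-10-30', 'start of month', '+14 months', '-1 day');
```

2064-11-30

`start of month` rewinds 2063-10-30 to 2063-10-01.
Adding +14 months to 2063-10-01 gives 2064-12-01.
Going back 1 day from 2064-12-01 reaches 2064-11-30 (last day of November, 30 days).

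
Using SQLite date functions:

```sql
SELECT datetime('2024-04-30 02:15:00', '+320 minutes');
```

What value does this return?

320 minutes = 5h 20m; +320 minutes from 2024-04-30 02:15:00 is 2024-04-30 07:35:00.

2024-04-30 07:35:00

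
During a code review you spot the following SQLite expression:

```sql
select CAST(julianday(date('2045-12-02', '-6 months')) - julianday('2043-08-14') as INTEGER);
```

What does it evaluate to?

658

Adding -6 months to 2045-12-02 gives 2045-06-02.
17 days remain in August 2043 after the 14th (31 − 14).
Full months from September 2043 through May 2045 contribute their day counts.
Then 2 days into June 2045.
Total: 17 + 30 + 31 + 30 + 31 + 31 + 29 + 31 + 30 + 31 + 30 + 31 + 31 + 30 + 31 + 30 + 31 + 31 + 28 + 31 + 30 + 31 + 2 = 658.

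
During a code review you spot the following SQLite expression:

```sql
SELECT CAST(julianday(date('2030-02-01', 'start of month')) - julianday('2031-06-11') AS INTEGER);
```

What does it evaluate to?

`start of month` rewinds 2030-02-01 to 2030-02-01.
27 days remain in February 2030 after the 1st (28 − 1).
Full months from March 2030 through May 2031 contribute their day counts.
Then 11 days into June 2031.
Total: 27 + 31 + 30 + 31 + 30 + 31 + 31 + 30 + 31 + 30 + 31 + 31 + 28 + 31 + 30 + 31 + 11 = 495.
The subtraction is earlier − later, so the result is −495 → -495.

-495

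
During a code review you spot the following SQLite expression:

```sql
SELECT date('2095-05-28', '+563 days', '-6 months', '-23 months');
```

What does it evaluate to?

2094-07-11

Applying '+563 days' to 2095-05-28: counting 563 days forward gives 2096-12-11.
Adding -6 months to 2096-12-11 gives 2096-06-11.
Adding -23 months to 2096-06-11 gives 2094-07-11.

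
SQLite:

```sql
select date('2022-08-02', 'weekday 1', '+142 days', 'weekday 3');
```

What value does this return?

2022-12-28

`weekday 1` advances to the next Monday; 2022-08-02 is a Tuesday, so it moves forward to 2022-08-08.
Applying '+142 days' to 2022-08-08: counting 142 days forward gives 2022-12-28.
`weekday 3` advances to the next Wednesday; 2022-12-28 is already a Wednesday, so it stays at 2022-12-28.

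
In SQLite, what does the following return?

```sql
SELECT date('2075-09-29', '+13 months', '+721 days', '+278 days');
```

Adding +13 months to 2075-09-29 gives 2076-10-29.
Applying '+721 days' to 2076-10-29: counting 721 days forward gives 2078-10-20.
Applying '+278 days' to 2078-10-20: counting 278 days forward gives 2079-07-25.

2079-07-25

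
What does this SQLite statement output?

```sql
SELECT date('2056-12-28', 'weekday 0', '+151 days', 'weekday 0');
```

2057-06-03

`weekday 0` advances to the next Sunday; 2056-12-28 is a Thursday, so it moves forward to 2056-12-31.
Applying '+151 days' to 2056-12-31: counting 151 days forward gives 2057-05-31.
`weekday 0` advances to the next Sunday; 2057-05-31 is a Thursday, so it moves forward to 2057-06-03.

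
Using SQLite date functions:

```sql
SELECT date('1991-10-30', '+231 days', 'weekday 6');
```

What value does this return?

1992-06-20

Applying '+231 days' to 1991-10-30: counting 231 days forward gives 1992-06-17.
`weekday 6` advances to the next Saturday; 1992-06-17 is a Wednesday, so it moves forward to 1992-06-20.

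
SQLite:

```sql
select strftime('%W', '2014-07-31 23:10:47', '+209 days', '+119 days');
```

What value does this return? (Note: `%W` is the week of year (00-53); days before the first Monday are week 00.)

25

First apply '+209 days', '+119 days': 2014-07-31 23:10:47 → 2015-06-24 23:10:47.
2015-06-24 is a Wednesday. SQLite's %W counts Mondays since the year started; the result is 25.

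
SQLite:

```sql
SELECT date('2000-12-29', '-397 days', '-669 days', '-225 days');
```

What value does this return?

1997-06-17

Applying '-397 days' to 2000-12-29: counting 397 days back gives 1999-11-28.
Applying '-669 days' to 1999-11-28: counting 669 days back gives 1998-01-28.
Applying '-225 days' to 1998-01-28: counting 225 days back gives 1997-06-17.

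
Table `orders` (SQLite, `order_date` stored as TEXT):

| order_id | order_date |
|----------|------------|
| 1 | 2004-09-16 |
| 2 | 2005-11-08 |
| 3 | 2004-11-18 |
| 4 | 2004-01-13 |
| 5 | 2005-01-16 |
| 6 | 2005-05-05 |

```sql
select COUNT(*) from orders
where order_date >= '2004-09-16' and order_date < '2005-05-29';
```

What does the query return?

4

Rows in [2004-09-16, 2005-05-29): 2004-09-16, 2004-11-18, 2005-01-16, 2005-05-05 → 4 rows.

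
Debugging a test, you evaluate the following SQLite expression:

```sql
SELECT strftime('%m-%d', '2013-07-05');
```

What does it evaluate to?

07-05

`%m-%d` extracts the month-day: 07-05.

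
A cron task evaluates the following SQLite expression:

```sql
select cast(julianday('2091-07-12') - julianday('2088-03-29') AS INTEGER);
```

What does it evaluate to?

1200

2 days remain in March 2088 after the 29th (31 − 29).
Full months from April 2088 through June 2091 contribute their day counts.
Then 12 days into July 2091.
Total: 2 + 30 + 31 + 30 + 31 + 31 + 30 + 31 + 30 + 31 + 31 + 28 + 31 + 30 + 31 + 30 + 31 + 31 + 30 + 31 + 30 + 31 + 31 + 28 + 31 + 30 + 31 + 30 + 31 + 31 + 30 + 31 + 30 + 31 + 31 + 28 + 31 + 30 + 31 + 30 + 12 = 1200.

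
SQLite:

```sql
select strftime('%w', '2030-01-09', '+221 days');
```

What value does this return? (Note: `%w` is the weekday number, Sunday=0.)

First apply '+221 days': 2030-01-09 → 2030-08-18.
2030-08-18 is a Sunday; with Sunday=0 that is 0.

0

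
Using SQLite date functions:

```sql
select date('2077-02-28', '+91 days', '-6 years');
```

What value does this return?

Applying '+91 days' to 2077-02-28: counting 91 days forward gives 2077-05-30.
Adding -6 years to 2077-05-30 gives 2071-05-30.

2071-05-30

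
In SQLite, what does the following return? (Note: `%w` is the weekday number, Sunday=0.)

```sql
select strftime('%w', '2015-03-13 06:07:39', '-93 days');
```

First apply '-93 days': 2015-03-13 06:07:39 → 2014-12-10 06:07:39.
2014-12-10 is a Wednesday; with Sunday=0 that is 3.

3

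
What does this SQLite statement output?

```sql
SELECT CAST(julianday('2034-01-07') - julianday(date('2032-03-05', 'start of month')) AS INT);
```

677

`start of month` rewinds 2032-03-05 to 2032-03-01.
30 days remain in March 2032 after the 1st (31 − 1).
Full months from April 2032 through December 2033 contribute their day counts.
Then 7 days into January 2034.
Total: 30 + 30 + 31 + 30 + 31 + 31 + 30 + 31 + 30 + 31 + 31 + 28 + 31 + 30 + 31 + 30 + 31 + 31 + 30 + 31 + 30 + 31 + 7 = 677.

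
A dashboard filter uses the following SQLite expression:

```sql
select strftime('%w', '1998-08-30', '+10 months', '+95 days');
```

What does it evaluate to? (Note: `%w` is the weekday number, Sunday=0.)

First apply '+10 months', '+95 days': 1998-08-30 → 1999-10-03.
1999-10-03 is a Sunday; with Sunday=0 that is 0.

0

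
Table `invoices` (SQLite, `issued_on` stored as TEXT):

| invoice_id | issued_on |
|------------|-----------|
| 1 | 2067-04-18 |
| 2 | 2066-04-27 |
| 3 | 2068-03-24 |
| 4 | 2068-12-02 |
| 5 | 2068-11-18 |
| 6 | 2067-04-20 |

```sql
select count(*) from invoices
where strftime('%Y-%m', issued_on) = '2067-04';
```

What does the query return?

2

Rows with year-month 2067-04: 2067-04-18, 2067-04-20 → 2.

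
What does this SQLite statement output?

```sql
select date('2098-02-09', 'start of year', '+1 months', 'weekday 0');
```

2098-02-02

`start of year` rewinds 2098-02-09 to 2098-01-01.
Adding +1 month to 2098-01-01 gives 2098-02-01.
`weekday 0` advances to the next Sunday; 2098-02-01 is a Saturday, so it moves forward to 2098-02-02.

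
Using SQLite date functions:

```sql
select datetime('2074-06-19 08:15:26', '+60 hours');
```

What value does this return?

2074-06-21 20:15:26

+60 hours from 2074-06-19 08:15:26 is 2074-06-21 20:15:26 (crosses midnight).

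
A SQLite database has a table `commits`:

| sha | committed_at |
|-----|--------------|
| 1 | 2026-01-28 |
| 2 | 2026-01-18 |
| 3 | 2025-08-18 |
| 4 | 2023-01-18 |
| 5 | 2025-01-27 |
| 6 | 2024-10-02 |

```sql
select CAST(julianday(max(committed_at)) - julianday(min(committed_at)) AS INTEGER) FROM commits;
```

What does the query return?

MIN = 2023-01-18, MAX = 2026-01-28.
13 days remain in January 2023 after the 18th (31 − 18).
Full months from February 2023 through December 2025 contribute their day counts.
Then 28 days into January 2026.
Total: 13 + 28 + 31 + 30 + 31 + 30 + 31 + 31 + 30 + 31 + 30 + 31 + 31 + 29 + 31 + 30 + 31 + 30 + 31 + 31 + 30 + 31 + 30 + 31 + 31 + 28 + 31 + 30 + 31 + 30 + 31 + 31 + 30 + 31 + 30 + 31 + 28 = 1106.

1106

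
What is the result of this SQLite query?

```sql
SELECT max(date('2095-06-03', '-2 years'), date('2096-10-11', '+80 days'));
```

date('2095-06-03', '-2 years') → 2093-06-03.
date('2096-10-11', '+80 days') → 2096-12-30.
Later of the two is 2096-12-30.

2096-12-30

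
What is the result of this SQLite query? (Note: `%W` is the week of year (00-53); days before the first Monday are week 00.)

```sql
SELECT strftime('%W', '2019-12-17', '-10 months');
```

06

First apply '-10 months': 2019-12-17 → 2019-02-17.
2019-02-17 is a Sunday. SQLite's %W counts Mondays since the year started; the result is 06.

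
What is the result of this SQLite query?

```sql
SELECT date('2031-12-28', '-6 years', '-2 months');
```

2025-10-28

Adding -6 years to 2031-12-28 gives 2025-12-28.
Adding -2 months to 2025-12-28 gives 2025-10-28.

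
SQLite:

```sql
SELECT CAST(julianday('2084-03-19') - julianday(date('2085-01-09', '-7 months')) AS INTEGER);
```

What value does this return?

Adding -7 months to 2085-01-09 gives 2084-06-09.
12 days remain in March 2084 after the 19th (31 − 19).
April 2084: 30 days.
May 2084: 31 days.
Then 9 days into June 2084.
Total: 12 + 30 + 31 + 9 = 82.
The subtraction is earlier − later, so the result is −82 → -82.

-82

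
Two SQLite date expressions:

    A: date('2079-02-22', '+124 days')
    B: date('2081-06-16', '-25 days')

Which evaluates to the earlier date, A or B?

A = 2079-06-26.
B = 2081-05-22.
A is earlier.

A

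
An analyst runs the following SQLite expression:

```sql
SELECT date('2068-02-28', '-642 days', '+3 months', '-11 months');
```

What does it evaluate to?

2065-09-27

Applying '-642 days' to 2068-02-28: counting 642 days back gives 2066-05-27.
Adding +3 months to 2066-05-27 gives 2066-08-27.
Adding -11 months to 2066-08-27 gives 2065-09-27.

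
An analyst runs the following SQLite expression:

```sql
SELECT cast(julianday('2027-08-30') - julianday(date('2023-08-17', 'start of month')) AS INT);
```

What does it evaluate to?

`start of month` rewinds 2023-08-17 to 2023-08-01.
30 days remain in August 2023 after the 1st (31 − 1).
Full months from September 2023 through July 2027 contribute their day counts.
Then 30 days into August 2027.
Total: 30 + 30 + 31 + 30 + 31 + 31 + 29 + 31 + 30 + 31 + 30 + 31 + 31 + 30 + 31 + 30 + 31 + 31 + 28 + 31 + 30 + 31 + 30 + 31 + 31 + 30 + 31 + 30 + 31 + 31 + 28 + 31 + 30 + 31 + 30 + 31 + 31 + 30 + 31 + 30 + 31 + 31 + 28 + 31 + 30 + 31 + 30 + 31 + 30 = 1490.

1490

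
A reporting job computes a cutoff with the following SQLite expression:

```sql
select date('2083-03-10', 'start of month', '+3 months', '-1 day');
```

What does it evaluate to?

2083-05-31

`start of month` rewinds 2083-03-10 to 2083-03-01.
Adding +3 months to 2083-03-01 gives 2083-06-01.
Going back 1 day from 2083-06-01 reaches 2083-05-31 (last day of May, 31 days).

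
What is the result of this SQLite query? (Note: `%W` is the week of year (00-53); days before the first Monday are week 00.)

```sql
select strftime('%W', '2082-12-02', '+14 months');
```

05

First apply '+14 months': 2082-12-02 → 2084-02-02.
2084-02-02 is a Wednesday. SQLite's %W counts Mondays since the year started; the result is 05.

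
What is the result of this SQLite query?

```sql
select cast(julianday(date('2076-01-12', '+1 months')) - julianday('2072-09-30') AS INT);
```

Adding +1 month to 2076-01-12 gives 2076-02-12.
0 days remain in September 2072 after the 30th (30 − 30).
Full months from October 2072 through January 2076 contribute their day counts.
Then 12 days into February 2076.
Total: 0 + 31 + 30 + 31 + 31 + 28 + 31 + 30 + 31 + 30 + 31 + 31 + 30 + 31 + 30 + 31 + 31 + 28 + 31 + 30 + 31 + 30 + 31 + 31 + 30 + 31 + 30 + 31 + 31 + 28 + 31 + 30 + 31 + 30 + 31 + 31 + 30 + 31 + 30 + 31 + 31 + 12 = 1230.

1230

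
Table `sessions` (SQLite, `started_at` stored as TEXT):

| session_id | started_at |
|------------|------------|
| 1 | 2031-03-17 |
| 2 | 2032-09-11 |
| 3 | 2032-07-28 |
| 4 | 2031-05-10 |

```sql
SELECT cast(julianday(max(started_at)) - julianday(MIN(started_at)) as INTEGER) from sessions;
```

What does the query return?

544

MIN = 2031-03-17, MAX = 2032-09-11.
14 days remain in March 2031 after the 17th (31 − 17).
Full months from April 2031 through August 2032 contribute their day counts.
Then 11 days into September 2032.
Total: 14 + 30 + 31 + 30 + 31 + 31 + 30 + 31 + 30 + 31 + 31 + 29 + 31 + 30 + 31 + 30 + 31 + 31 + 11 = 544.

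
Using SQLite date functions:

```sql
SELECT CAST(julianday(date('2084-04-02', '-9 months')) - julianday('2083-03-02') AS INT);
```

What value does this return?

122

Adding -9 months to 2084-04-02 gives 2083-07-02.
29 days remain in March 2083 after the 2nd (31 − 2).
April 2083: 30 days.
May 2083: 31 days.
June 2083: 30 days.
Then 2 days into July 2083.
Total: 29 + 30 + 31 + 30 + 2 = 122.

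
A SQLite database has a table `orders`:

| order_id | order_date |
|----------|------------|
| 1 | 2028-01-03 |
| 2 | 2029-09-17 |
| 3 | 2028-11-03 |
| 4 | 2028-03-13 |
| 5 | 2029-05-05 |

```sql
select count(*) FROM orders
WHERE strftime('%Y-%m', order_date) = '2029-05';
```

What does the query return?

Rows with year-month 2029-05: 2029-05-05 → 1.

1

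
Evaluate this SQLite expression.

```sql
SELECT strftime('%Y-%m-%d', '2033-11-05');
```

`%Y-%m-%d` extracts the ISO date: 2033-11-05.

2033-11-05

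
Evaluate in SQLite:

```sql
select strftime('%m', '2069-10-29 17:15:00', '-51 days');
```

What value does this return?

First apply '-51 days': 2069-10-29 17:15:00 → 2069-09-08 17:15:00.
`%m` extracts the 2-digit month (01-12): 09.

09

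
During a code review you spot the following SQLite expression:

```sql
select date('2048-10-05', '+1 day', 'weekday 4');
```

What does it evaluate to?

Advancing 1 more day within October lands on 2048-10-06.
`weekday 4` advances to the next Thursday; 2048-10-06 is a Tuesday, so it moves forward to 2048-10-08.

2048-10-08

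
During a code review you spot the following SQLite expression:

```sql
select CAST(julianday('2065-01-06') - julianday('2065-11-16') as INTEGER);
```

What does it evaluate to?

-314

25 days remain in January 2065 after the 6th (31 − 6).
Full months from February 2065 through October 2065 contribute their day counts.
Then 16 days into November 2065.
Total: 25 + 28 + 31 + 30 + 31 + 30 + 31 + 31 + 30 + 31 + 16 = 314.
The subtraction is earlier − later, so the result is −314 → -314.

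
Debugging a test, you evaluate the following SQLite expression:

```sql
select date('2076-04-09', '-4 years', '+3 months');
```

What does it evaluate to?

2072-07-09

Adding -4 years to 2076-04-09 gives 2072-04-09.
Adding +3 months to 2072-04-09 gives 2072-07-09.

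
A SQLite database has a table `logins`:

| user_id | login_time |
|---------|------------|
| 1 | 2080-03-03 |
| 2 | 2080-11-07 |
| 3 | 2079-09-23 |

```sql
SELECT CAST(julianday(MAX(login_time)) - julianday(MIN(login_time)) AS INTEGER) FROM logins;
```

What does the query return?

411

MIN = 2079-09-23, MAX = 2080-11-07.
7 days remain in September 2079 after the 23rd (30 − 23).
Full months from October 2079 through October 2080 contribute their day counts.
Then 7 days into November 2080.
Total: 7 + 31 + 30 + 31 + 31 + 29 + 31 + 30 + 31 + 30 + 31 + 31 + 30 + 31 + 7 = 411.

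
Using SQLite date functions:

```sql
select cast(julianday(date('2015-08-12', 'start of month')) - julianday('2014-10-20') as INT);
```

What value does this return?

285

`start of month` rewinds 2015-08-12 to 2015-08-01.
11 days remain in October 2014 after the 20th (31 − 20).
Full months from November 2014 through July 2015 contribute their day counts.
Then 1 day into August 2015.
Total: 11 + 30 + 31 + 31 + 28 + 31 + 30 + 31 + 30 + 31 + 1 = 285.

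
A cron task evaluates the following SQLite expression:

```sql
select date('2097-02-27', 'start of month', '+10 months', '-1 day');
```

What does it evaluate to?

2097-11-30

`start of month` rewinds 2097-02-27 to 2097-02-01.
Adding +10 months to 2097-02-01 gives 2097-12-01.
Going back 1 day from 2097-12-01 reaches 2097-11-30 (last day of November, 30 days).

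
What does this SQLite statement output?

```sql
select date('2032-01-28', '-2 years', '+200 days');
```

Adding -2 years to 2032-01-28 gives 2030-01-28.
Applying '+200 days' to 2030-01-28: counting 200 days forward gives 2030-08-16.

2030-08-16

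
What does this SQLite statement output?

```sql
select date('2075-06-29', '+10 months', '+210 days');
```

2076-11-25

Adding +10 months to 2075-06-29 gives 2076-04-29.
Applying '+210 days' to 2076-04-29: counting 210 days forward gives 2076-11-25.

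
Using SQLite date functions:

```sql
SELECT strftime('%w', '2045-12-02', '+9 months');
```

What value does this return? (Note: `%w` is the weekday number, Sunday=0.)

First apply '+9 months': 2045-12-02 → 2046-09-02.
2046-09-02 is a Sunday; with Sunday=0 that is 0.

0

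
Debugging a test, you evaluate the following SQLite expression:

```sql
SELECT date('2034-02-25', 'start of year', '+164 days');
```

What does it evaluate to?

2034-06-14

`start of year` rewinds 2034-02-25 to 2034-01-01.
Applying '+164 days' to 2034-01-01: counting 164 days forward gives 2034-06-14.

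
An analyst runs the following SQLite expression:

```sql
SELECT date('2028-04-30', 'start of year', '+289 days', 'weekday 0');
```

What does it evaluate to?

2028-10-22

`start of year` rewinds 2028-04-30 to 2028-01-01.
Applying '+289 days' to 2028-01-01: counting 289 days forward gives 2028-10-16.
`weekday 0` advances to the next Sunday; 2028-10-16 is a Monday, so it moves forward to 2028-10-22.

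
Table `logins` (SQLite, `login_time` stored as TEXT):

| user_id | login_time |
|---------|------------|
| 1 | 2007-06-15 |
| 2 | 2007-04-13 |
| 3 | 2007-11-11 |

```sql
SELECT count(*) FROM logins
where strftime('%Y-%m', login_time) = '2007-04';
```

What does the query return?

Rows with year-month 2007-04: 2007-04-13 → 1.

1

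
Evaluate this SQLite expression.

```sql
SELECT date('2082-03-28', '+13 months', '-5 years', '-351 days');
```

2077-05-12

Adding +13 months to 2082-03-28 gives 2083-04-28.
Adding -5 years to 2083-04-28 gives 2078-04-28.
Applying '-351 days' to 2078-04-28: counting 351 days back gives 2077-05-12.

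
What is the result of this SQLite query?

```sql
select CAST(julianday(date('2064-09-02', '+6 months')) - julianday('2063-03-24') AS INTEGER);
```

Adding +6 months to 2064-09-02 gives 2065-03-02.
7 days remain in March 2063 after the 24th (31 − 24).
Full months from April 2063 through February 2065 contribute their day counts.
Then 2 days into March 2065.
Total: 7 + 30 + 31 + 30 + 31 + 31 + 30 + 31 + 30 + 31 + 31 + 29 + 31 + 30 + 31 + 30 + 31 + 31 + 30 + 31 + 30 + 31 + 31 + 28 + 2 = 709.

709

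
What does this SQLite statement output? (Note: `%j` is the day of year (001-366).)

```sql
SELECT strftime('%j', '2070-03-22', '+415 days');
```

First apply '+415 days': 2070-03-22 → 2071-05-11.
Day-of-year for 2071-05-11: days since 2071-01-01 inclusive = 131, zero-padded to 131.

131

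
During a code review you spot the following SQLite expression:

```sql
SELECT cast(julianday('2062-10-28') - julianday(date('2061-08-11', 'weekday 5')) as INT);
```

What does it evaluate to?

`weekday 5` advances to the next Friday; 2061-08-11 is a Thursday, so it moves forward to 2061-08-12.
19 days remain in August 2061 after the 12th (31 − 12).
Full months from September 2061 through September 2062 contribute their day counts.
Then 28 days into October 2062.
Total: 19 + 30 + 31 + 30 + 31 + 31 + 28 + 31 + 30 + 31 + 30 + 31 + 31 + 30 + 28 = 442.

442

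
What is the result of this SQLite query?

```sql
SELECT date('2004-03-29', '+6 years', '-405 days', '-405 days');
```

2008-01-09

Adding +6 years to 2004-03-29 gives 2010-03-29.
Applying '-405 days' to 2010-03-29: counting 405 days back gives 2009-02-17.
Applying '-405 days' to 2009-02-17: counting 405 days back gives 2008-01-09.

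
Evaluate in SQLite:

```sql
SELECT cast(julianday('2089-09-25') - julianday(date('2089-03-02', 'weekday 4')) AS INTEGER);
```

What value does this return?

206

`weekday 4` advances to the next Thursday; 2089-03-02 is a Wednesday, so it moves forward to 2089-03-03.
28 days remain in March 2089 after the 3rd (31 − 3).
April 2089: 30 days.
May 2089: 31 days.
June 2089: 30 days.
July 2089: 31 days.
August 2089: 31 days.
Then 25 days into September 2089.
Total: 28 + 30 + 31 + 30 + 31 + 31 + 25 = 206.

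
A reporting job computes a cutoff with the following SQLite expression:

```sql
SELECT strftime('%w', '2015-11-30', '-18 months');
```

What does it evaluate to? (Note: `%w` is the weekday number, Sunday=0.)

5

First apply '-18 months': 2015-11-30 → 2014-05-30.
2014-05-30 is a Friday; with Sunday=0 that is 5.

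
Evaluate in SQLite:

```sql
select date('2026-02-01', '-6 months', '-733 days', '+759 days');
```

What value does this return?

Adding -6 months to 2026-02-01 gives 2025-08-01.
Applying '-733 days' to 2025-08-01: counting 733 days back gives 2023-07-30.
Applying '+759 days' to 2023-07-30: counting 759 days forward gives 2025-08-27.

2025-08-27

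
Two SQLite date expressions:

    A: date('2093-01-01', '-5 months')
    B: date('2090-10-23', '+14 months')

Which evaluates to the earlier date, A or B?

A = 2092-08-01.
B = 2091-12-23.
B is earlier.

B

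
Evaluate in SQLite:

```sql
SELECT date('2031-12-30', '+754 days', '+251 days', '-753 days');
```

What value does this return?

Applying '+754 days' to 2031-12-30: counting 754 days forward gives 2034-01-22.
Applying '+251 days' to 2034-01-22: counting 251 days forward gives 2034-09-30.
Applying '-753 days' to 2034-09-30: counting 753 days back gives 2032-09-07.

2032-09-07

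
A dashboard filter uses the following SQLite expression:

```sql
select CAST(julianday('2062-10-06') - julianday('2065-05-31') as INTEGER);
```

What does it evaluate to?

25 days remain in October 2062 after the 6th (31 − 6).
Full months from November 2062 through April 2065 contribute their day counts.
Then 31 days into May 2065.
Total: 25 + 30 + 31 + 31 + 28 + 31 + 30 + 31 + 30 + 31 + 31 + 30 + 31 + 30 + 31 + 31 + 29 + 31 + 30 + 31 + 30 + 31 + 31 + 30 + 31 + 30 + 31 + 31 + 28 + 31 + 30 + 31 = 968.
The subtraction is earlier − later, so the result is −968 → -968.

-968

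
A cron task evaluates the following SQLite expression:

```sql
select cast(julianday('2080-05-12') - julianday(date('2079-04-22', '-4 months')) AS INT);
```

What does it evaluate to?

Adding -4 months to 2079-04-22 gives 2078-12-22.
9 days remain in December 2078 after the 22nd (31 − 22).
Full months from January 2079 through April 2080 contribute their day counts.
Then 12 days into May 2080.
Total: 9 + 31 + 28 + 31 + 30 + 31 + 30 + 31 + 31 + 30 + 31 + 30 + 31 + 31 + 29 + 31 + 30 + 12 = 507.

507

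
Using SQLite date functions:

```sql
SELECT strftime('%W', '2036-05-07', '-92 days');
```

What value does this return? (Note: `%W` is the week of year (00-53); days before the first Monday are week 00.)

First apply '-92 days': 2036-05-07 → 2036-02-05.
2036-02-05 is a Tuesday. SQLite's %W counts Mondays since the year started; the result is 05.

05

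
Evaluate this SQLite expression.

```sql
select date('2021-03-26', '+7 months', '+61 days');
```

Adding +7 months to 2021-03-26 gives 2021-10-26.
Applying '+61 days' to 2021-10-26: counting 61 days forward gives 2021-12-26.

2021-12-26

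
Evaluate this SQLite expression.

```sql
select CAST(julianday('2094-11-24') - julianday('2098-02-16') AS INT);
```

6 days remain in November 2094 after the 24th (30 − 24).
Full months from December 2094 through January 2098 contribute their day counts.
Then 16 days into February 2098.
Total: 6 + 31 + 31 + 28 + 31 + 30 + 31 + 30 + 31 + 31 + 30 + 31 + 30 + 31 + 31 + 29 + 31 + 30 + 31 + 30 + 31 + 31 + 30 + 31 + 30 + 31 + 31 + 28 + 31 + 30 + 31 + 30 + 31 + 31 + 30 + 31 + 30 + 31 + 31 + 16 = 1180.
The subtraction is earlier − later, so the result is −1180 → -1180.

-1180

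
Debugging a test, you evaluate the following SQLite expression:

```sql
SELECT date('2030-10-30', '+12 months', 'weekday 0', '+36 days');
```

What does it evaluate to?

Adding +12 months to 2030-10-30 gives 2031-10-30.
`weekday 0` advances to the next Sunday; 2031-10-30 is a Thursday, so it moves forward to 2031-11-02.
November 2031 has 30 days; 28 remain after the 2nd, so 29 days reach 2031-12-01.
Advancing 7 more days within December lands on 2031-12-08.

2031-12-08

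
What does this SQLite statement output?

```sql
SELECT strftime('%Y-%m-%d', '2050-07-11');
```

`%Y-%m-%d` extracts the ISO date: 2050-07-11.

2050-07-11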